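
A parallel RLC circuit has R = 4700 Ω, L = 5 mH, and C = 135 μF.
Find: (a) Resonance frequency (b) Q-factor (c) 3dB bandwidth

Step 1 — Resonance: ω₀ = 1/√(LC) = 1/√(0.005·0.000135) = 1217 rad/s.
Step 2 — f₀ = ω₀/(2π) = 193.7 Hz.
Step 3 — Parallel Q: Q = R/(ω₀L) = 4700/(1217·0.005) = 772.3.
Step 4 — Bandwidth: Δω = ω₀/Q = 1.576 rad/s; BW = Δω/(2π) = 0.2508 Hz.

(a) f₀ = 193.7 Hz  (b) Q = 772.3  (c) BW = 0.2508 Hz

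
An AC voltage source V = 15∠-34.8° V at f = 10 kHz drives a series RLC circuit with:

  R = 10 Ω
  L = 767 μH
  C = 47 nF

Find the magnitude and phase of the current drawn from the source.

Step 1 — Angular frequency: ω = 2π·f = 2π·1e+04 = 6.283e+04 rad/s.
Step 2 — Component impedances:
  R: Z = R = 10 Ω
  L: Z = jωL = j·6.283e+04·0.000767 = 0 + j48.19 Ω
  C: Z = 1/(jωC) = -j/(ω·C) = 0 - j338.6 Ω
Step 3 — Series combination: Z_total = R + L + C = 10 - j290.4 Ω = 290.6∠-88.0° Ω.
Step 4 — Source phasor: V = 15∠-34.8° V = 12.32 - j8.561 V.
Step 5 — Ohm's law: I = V / Z_total = (12.32 - j8.561) / (10 - j290.4) = 0.0309 + j0.04135 A.
Step 6 — Convert to polar: |I| = 0.05162 A, ∠I = 53.2°.

I = 0.05162∠53.2° A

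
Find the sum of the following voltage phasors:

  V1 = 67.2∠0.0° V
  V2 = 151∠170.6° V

Step 1 — Convert each phasor to rectangular form:
  V1 = 67.2·(cos(0.0°) + j·sin(0.0°)) = 67.2 V
  V2 = 151·(cos(170.6°) + j·sin(170.6°)) = -149 + j24.66 V
Step 2 — Sum components: V_total = -81.77 + j24.66 V.
Step 3 — Convert to polar: |V_total| = 85.41 V, ∠V_total = 163.2°.

V_total = 85.41∠163.2° V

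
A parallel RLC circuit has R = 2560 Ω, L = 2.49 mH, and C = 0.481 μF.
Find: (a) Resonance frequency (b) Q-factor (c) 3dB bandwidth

Step 1 — Resonance: ω₀ = 1/√(LC) = 1/√(0.00249·4.81e-07) = 2.89e+04 rad/s.
Step 2 — f₀ = ω₀/(2π) = 4599 Hz.
Step 3 — Parallel Q: Q = R/(ω₀L) = 2560/(2.89e+04·0.00249) = 35.58.
Step 4 — Bandwidth: Δω = ω₀/Q = 812.1 rad/s; BW = Δω/(2π) = 129.3 Hz.

(a) f₀ = 4599 Hz  (b) Q = 35.58  (c) BW = 129.3 Hz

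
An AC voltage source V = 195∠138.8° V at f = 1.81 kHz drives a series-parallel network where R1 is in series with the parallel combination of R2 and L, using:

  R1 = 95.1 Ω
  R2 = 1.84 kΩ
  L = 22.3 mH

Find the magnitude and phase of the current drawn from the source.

Step 1 — Angular frequency: ω = 2π·f = 2π·1810 = 1.137e+04 rad/s.
Step 2 — Component impedances:
  R1: Z = R = 95.1 Ω
  R2: Z = R = 1840 Ω
  L: Z = jωL = j·1.137e+04·0.0223 = 0 + j253.6 Ω
Step 3 — Parallel branch: R2 || L = 1/(1/R2 + 1/L) = 34.3 + j248.9 Ω.
Step 4 — Series with R1: Z_total = R1 + (R2 || L) = 129.4 + j248.9 Ω = 280.5∠62.5° Ω.
Step 5 — Source phasor: V = 195∠138.8° V = -146.7 + j128.4 V.
Step 6 — Ohm's law: I = V / Z_total = (-146.7 + j128.4) / (129.4 + j248.9) = 0.165 + j0.6753 A.
Step 7 — Convert to polar: |I| = 0.6952 A, ∠I = 76.3°.

I = 0.6952∠76.3° A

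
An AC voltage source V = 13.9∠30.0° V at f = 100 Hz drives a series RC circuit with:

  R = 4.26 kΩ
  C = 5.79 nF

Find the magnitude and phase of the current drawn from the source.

Step 1 — Angular frequency: ω = 2π·f = 2π·100 = 628.3 rad/s.
Step 2 — Component impedances:
  R: Z = R = 4260 Ω
  C: Z = 1/(jωC) = -j/(ω·C) = 0 - j2.749e+05 Ω
Step 3 — Series combination: Z_total = R + C = 4260 - j2.749e+05 Ω = 2.749e+05∠-89.1° Ω.
Step 4 — Source phasor: V = 13.9∠30.0° V = 12.04 + j6.95 V.
Step 5 — Ohm's law: I = V / Z_total = (12.04 + j6.95) / (4260 - j2.749e+05) = -2.46e-05 + j4.417e-05 A.
Step 6 — Convert to polar: |I| = 5.056e-05 A, ∠I = 119.1°.

I = 5.056e-05∠119.1° A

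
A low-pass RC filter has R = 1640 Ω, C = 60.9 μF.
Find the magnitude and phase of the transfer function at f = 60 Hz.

Step 1 — Angular frequency: ω = 2π·60 = 377 rad/s.
Step 2 — Transfer function: H(jω) = 1/(1 + jωRC).
Step 3 — Denominator: 1 + jωRC = 1 + j·377·1640·6.09e-05 = 1 + j37.65.
Step 4 — H = 0.0007049 - j0.02654.
Step 5 — Magnitude: |H| = 0.02655 (-31.5 dB); phase: φ = -88.5°.

|H| = 0.02655 (-31.5 dB), φ = -88.5°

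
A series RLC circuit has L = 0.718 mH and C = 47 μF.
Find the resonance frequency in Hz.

Step 1 — Resonance condition Im(Z)=0 gives ω₀ = 1/√(LC).
Step 2 — ω₀ = 1/√(0.000718·4.7e-05) = 5444 rad/s.
Step 3 — f₀ = ω₀/(2π) = 866.4 Hz.

f₀ = 866.4 Hz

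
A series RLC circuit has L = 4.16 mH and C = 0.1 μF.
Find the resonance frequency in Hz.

Step 1 — Resonance condition Im(Z)=0 gives ω₀ = 1/√(LC).
Step 2 — ω₀ = 1/√(0.00416·1e-07) = 4.903e+04 rad/s.
Step 3 — f₀ = ω₀/(2π) = 7803 Hz.

f₀ = 7803 Hz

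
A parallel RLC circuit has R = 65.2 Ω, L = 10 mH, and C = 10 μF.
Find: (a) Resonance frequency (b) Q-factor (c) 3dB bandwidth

Step 1 — Resonance: ω₀ = 1/√(LC) = 1/√(0.01·1e-05) = 3162 rad/s.
Step 2 — f₀ = ω₀/(2π) = 503.3 Hz.
Step 3 — Parallel Q: Q = R/(ω₀L) = 65.2/(3162·0.01) = 2.062.
Step 4 — Bandwidth: Δω = ω₀/Q = 1534 rad/s; BW = Δω/(2π) = 244.1 Hz.

(a) f₀ = 503.3 Hz  (b) Q = 2.062  (c) BW = 244.1 Hz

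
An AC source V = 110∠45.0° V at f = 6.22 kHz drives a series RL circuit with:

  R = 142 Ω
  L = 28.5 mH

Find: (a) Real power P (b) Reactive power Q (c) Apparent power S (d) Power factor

Step 1 — Angular frequency: ω = 2π·f = 2π·6220 = 3.908e+04 rad/s.
Step 2 — Component impedances:
  R: Z = R = 142 Ω
  L: Z = jωL = j·3.908e+04·0.0285 = 0 + j1114 Ω
Step 3 — Series combination: Z_total = R + L = 142 + j1114 Ω = 1123∠82.7° Ω.
Step 4 — Source phasor: V = 110∠45.0° V = 77.78 + j77.78 V.
Step 5 — Current: I = V / Z = 0.07748 - j0.05996 A = 0.09797∠-37.7° A.
Step 6 — Complex power: S = V·I* = 1.363 + j10.69 VA.
Step 7 — Real power: P = Re(S) = 1.363 W.
Step 8 — Reactive power: Q = Im(S) = 10.69 VAR.
Step 9 — Apparent power: |S| = 10.78 VA.
Step 10 — Power factor: PF = P/|S| = 0.1265 (lagging).

(a) P = 1.363 W  (b) Q = 10.69 VAR  (c) S = 10.78 VA  (d) PF = 0.1265 (lagging)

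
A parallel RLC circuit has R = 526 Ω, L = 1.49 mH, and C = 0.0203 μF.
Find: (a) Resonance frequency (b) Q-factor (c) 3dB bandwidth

Step 1 — Resonance: ω₀ = 1/√(LC) = 1/√(0.00149·2.03e-08) = 1.818e+05 rad/s.
Step 2 — f₀ = ω₀/(2π) = 2.894e+04 Hz.
Step 3 — Parallel Q: Q = R/(ω₀L) = 526/(1.818e+05·0.00149) = 1.942.
Step 4 — Bandwidth: Δω = ω₀/Q = 9.365e+04 rad/s; BW = Δω/(2π) = 1.491e+04 Hz.

(a) f₀ = 2.894e+04 Hz  (b) Q = 1.942  (c) BW = 1.491e+04 Hz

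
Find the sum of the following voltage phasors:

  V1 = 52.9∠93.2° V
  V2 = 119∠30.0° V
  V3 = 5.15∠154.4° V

Step 1 — Convert each phasor to rectangular form:
  V1 = 52.9·(cos(93.2°) + j·sin(93.2°)) = -2.953 + j52.82 V
  V2 = 119·(cos(30.0°) + j·sin(30.0°)) = 103.1 + j59.5 V
  V3 = 5.15·(cos(154.4°) + j·sin(154.4°)) = -4.644 + j2.225 V
Step 2 — Sum components: V_total = 95.46 + j114.5 V.
Step 3 — Convert to polar: |V_total| = 149.1 V, ∠V_total = 50.2°.

V_total = 149.1∠50.2° V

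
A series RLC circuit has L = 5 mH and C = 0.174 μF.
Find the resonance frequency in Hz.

Step 1 — Resonance condition Im(Z)=0 gives ω₀ = 1/√(LC).
Step 2 — ω₀ = 1/√(0.005·1.74e-07) = 3.39e+04 rad/s.
Step 3 — f₀ = ω₀/(2π) = 5396 Hz.

f₀ = 5396 Hz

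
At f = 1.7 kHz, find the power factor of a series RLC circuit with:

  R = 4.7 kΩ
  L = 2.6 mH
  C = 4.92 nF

Step 1 — Angular frequency: ω = 2π·f = 2π·1700 = 1.068e+04 rad/s.
Step 2 — Component impedances:
  R: Z = R = 4700 Ω
  L: Z = jωL = j·1.068e+04·0.0026 = 0 + j27.77 Ω
  C: Z = 1/(jωC) = -j/(ω·C) = 0 - j1.903e+04 Ω
Step 3 — Series combination: Z_total = R + L + C = 4700 - j1.9e+04 Ω = 1.957e+04∠-76.1° Ω.
Step 4 — Power factor: PF = cos(φ) = Re(Z)/|Z| = 4700/19573 = 0.2401.
Step 5 — Type: Im(Z) = -1.9e+04 ⇒ leading (phase φ = -76.1°).

PF = 0.2401 (leading, φ = -76.1°)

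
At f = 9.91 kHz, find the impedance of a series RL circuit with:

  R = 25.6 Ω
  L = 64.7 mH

Step 1 — Angular frequency: ω = 2π·f = 2π·9910 = 6.227e+04 rad/s.
Step 2 — Component impedances:
  R: Z = R = 25.6 Ω
  L: Z = jωL = j·6.227e+04·0.0647 = 0 + j4029 Ω
Step 3 — Series combination: Z_total = R + L = 25.6 + j4029 Ω = 4029∠89.6° Ω.

Z = 25.6 + j4029 Ω = 4029∠89.6° Ω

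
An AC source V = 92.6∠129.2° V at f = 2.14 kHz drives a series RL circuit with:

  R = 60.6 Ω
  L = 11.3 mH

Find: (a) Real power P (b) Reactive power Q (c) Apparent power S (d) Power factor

Step 1 — Angular frequency: ω = 2π·f = 2π·2140 = 1.345e+04 rad/s.
Step 2 — Component impedances:
  R: Z = R = 60.6 Ω
  L: Z = jωL = j·1.345e+04·0.0113 = 0 + j151.9 Ω
Step 3 — Series combination: Z_total = R + L = 60.6 + j151.9 Ω = 163.6∠68.3° Ω.
Step 4 — Source phasor: V = 92.6∠129.2° V = -58.53 + j71.76 V.
Step 5 — Current: I = V / Z = 0.2749 + j0.4948 A = 0.5661∠60.9° A.
Step 6 — Complex power: S = V·I* = 19.42 + j48.69 VA.
Step 7 — Real power: P = Re(S) = 19.42 W.
Step 8 — Reactive power: Q = Im(S) = 48.69 VAR.
Step 9 — Apparent power: |S| = 52.42 VA.
Step 10 — Power factor: PF = P/|S| = 0.3705 (lagging).

(a) P = 19.42 W  (b) Q = 48.69 VAR  (c) S = 52.42 VA  (d) PF = 0.3705 (lagging)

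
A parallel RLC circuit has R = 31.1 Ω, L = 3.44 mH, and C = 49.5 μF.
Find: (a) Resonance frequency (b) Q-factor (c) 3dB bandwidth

Step 1 — Resonance: ω₀ = 1/√(LC) = 1/√(0.00344·4.95e-05) = 2423 rad/s.
Step 2 — f₀ = ω₀/(2π) = 385.7 Hz.
Step 3 — Parallel Q: Q = R/(ω₀L) = 31.1/(2423·0.00344) = 3.731.
Step 4 — Bandwidth: Δω = ω₀/Q = 649.6 rad/s; BW = Δω/(2π) = 103.4 Hz.

(a) f₀ = 385.7 Hz  (b) Q = 3.731  (c) BW = 103.4 Hz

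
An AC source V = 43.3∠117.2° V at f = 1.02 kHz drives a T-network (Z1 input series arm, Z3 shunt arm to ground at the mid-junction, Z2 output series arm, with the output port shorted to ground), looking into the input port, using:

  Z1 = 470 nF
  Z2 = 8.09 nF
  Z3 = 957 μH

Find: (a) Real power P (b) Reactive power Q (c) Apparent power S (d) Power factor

Step 1 — Angular frequency: ω = 2π·f = 2π·1020 = 6409 rad/s.
Step 2 — Component impedances:
  Z1: Z = 1/(jωC) = -j/(ω·C) = 0 - j332 Ω
  Z2: Z = 1/(jωC) = -j/(ω·C) = 0 - j1.929e+04 Ω
  Z3: Z = jωL = j·6409·0.000957 = 0 + j6.133 Ω
Step 3 — With the output port shorted to ground, the output series arm Z2 runs from the junction to ground; the shunt arm Z3 also runs from the junction to ground. They appear in parallel: Z3 || Z2 = 0 + j6.135 Ω.
Step 4 — Series with input arm Z1: Z_in = Z1 + (Z3 || Z2) = 0 - j325.9 Ω = 325.9∠-90.0° Ω.
Step 5 — Source phasor: V = 43.3∠117.2° V = -19.79 + j38.51 V.
Step 6 — Current: I = V / Z = -0.1182 - j0.06074 A = 0.1329∠-152.8° A.
Step 7 — Complex power: S = V·I* = 0 - j5.754 VA.
Step 8 — Real power: P = Re(S) = 0 W.
Step 9 — Reactive power: Q = Im(S) = -5.754 VAR.
Step 10 — Apparent power: |S| = 5.754 VA.
Step 11 — Power factor: PF = P/|S| = 0 (leading).

(a) P = 0 W  (b) Q = -5.754 VAR  (c) S = 5.754 VA  (d) PF = 0 (leading)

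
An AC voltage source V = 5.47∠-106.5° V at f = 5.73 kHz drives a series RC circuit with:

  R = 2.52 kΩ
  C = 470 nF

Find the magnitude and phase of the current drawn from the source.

Step 1 — Angular frequency: ω = 2π·f = 2π·5730 = 3.6e+04 rad/s.
Step 2 — Component impedances:
  R: Z = R = 2520 Ω
  C: Z = 1/(jωC) = -j/(ω·C) = 0 - j59.1 Ω
Step 3 — Series combination: Z_total = R + C = 2520 - j59.1 Ω = 2521∠-1.3° Ω.
Step 4 — Source phasor: V = 5.47∠-106.5° V = -1.554 - j5.245 V.
Step 5 — Ohm's law: I = V / Z_total = (-1.554 - j5.245) / (2520 - j59.1) = -0.0005674 - j0.002095 A.
Step 6 — Convert to polar: |I| = 0.00217 A, ∠I = -105.2°.

I = 0.00217∠-105.2° A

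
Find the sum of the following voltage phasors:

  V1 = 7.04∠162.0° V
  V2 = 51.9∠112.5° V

Step 1 — Convert each phasor to rectangular form:
  V1 = 7.04·(cos(162.0°) + j·sin(162.0°)) = -6.695 + j2.175 V
  V2 = 51.9·(cos(112.5°) + j·sin(112.5°)) = -19.86 + j47.95 V
Step 2 — Sum components: V_total = -26.56 + j50.12 V.
Step 3 — Convert to polar: |V_total| = 56.73 V, ∠V_total = 117.9°.

V_total = 56.73∠117.9° V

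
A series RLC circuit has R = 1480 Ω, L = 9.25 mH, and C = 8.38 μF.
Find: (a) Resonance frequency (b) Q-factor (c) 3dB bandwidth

Step 1 — Resonance: ω₀ = 1/√(LC) = 1/√(0.00925·8.38e-06) = 3592 rad/s.
Step 2 — f₀ = ω₀/(2π) = 571.6 Hz.
Step 3 — Series Q: Q = ω₀L/R = 3592·0.00925/1480 = 0.02245.
Step 4 — Bandwidth: Δω = ω₀/Q = 1.6e+05 rad/s; BW = Δω/(2π) = 2.546e+04 Hz.

(a) f₀ = 571.6 Hz  (b) Q = 0.02245  (c) BW = 2.546e+04 Hz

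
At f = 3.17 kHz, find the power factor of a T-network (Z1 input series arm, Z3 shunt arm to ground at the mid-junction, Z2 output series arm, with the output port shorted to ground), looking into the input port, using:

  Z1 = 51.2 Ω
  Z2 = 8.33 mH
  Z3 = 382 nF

Step 1 — Angular frequency: ω = 2π·f = 2π·3170 = 1.992e+04 rad/s.
Step 2 — Component impedances:
  Z1: Z = R = 51.2 Ω
  Z2: Z = jωL = j·1.992e+04·0.00833 = 0 + j165.9 Ω
  Z3: Z = 1/(jωC) = -j/(ω·C) = 0 - j131.4 Ω
Step 3 — With the output port shorted to ground, the output series arm Z2 runs from the junction to ground; the shunt arm Z3 also runs from the junction to ground. They appear in parallel: Z3 || Z2 = 0 - j632.4 Ω.
Step 4 — Series with input arm Z1: Z_in = Z1 + (Z3 || Z2) = 51.2 - j632.4 Ω = 634.4∠-85.4° Ω.
Step 5 — Power factor: PF = cos(φ) = Re(Z)/|Z| = 51.2/634.44 = 0.0807.
Step 6 — Type: Im(Z) = -632.4 ⇒ leading (phase φ = -85.4°).

PF = 0.0807 (leading, φ = -85.4°)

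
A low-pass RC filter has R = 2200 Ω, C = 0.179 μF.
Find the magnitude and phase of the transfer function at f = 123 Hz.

Step 1 — Angular frequency: ω = 2π·123 = 772.8 rad/s.
Step 2 — Transfer function: H(jω) = 1/(1 + jωRC).
Step 3 — Denominator: 1 + jωRC = 1 + j·772.8·2200·1.79e-07 = 1 + j0.3043.
Step 4 — H = 0.9152 - j0.2785.
Step 5 — Magnitude: |H| = 0.9567 (-0.4 dB); phase: φ = -16.9°.

|H| = 0.9567 (-0.4 dB), φ = -16.9°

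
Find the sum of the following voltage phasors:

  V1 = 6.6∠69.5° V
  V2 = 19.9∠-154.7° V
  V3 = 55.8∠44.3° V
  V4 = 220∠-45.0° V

Step 1 — Convert each phasor to rectangular form:
  V1 = 6.6·(cos(69.5°) + j·sin(69.5°)) = 2.311 + j6.182 V
  V2 = 19.9·(cos(-154.7°) + j·sin(-154.7°)) = -17.99 - j8.504 V
  V3 = 55.8·(cos(44.3°) + j·sin(44.3°)) = 39.94 + j38.97 V
  V4 = 220·(cos(-45.0°) + j·sin(-45.0°)) = 155.6 - j155.6 V
Step 2 — Sum components: V_total = 179.8 - j118.9 V.
Step 3 — Convert to polar: |V_total| = 215.6 V, ∠V_total = -33.5°.

V_total = 215.6∠-33.5° V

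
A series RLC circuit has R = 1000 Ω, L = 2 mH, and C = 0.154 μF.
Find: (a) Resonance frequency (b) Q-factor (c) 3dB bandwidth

Step 1 — Resonance: ω₀ = 1/√(LC) = 1/√(0.002·1.54e-07) = 5.698e+04 rad/s.
Step 2 — f₀ = ω₀/(2π) = 9069 Hz.
Step 3 — Series Q: Q = ω₀L/R = 5.698e+04·0.002/1000 = 0.114.
Step 4 — Bandwidth: Δω = ω₀/Q = 5e+05 rad/s; BW = Δω/(2π) = 7.958e+04 Hz.

(a) f₀ = 9069 Hz  (b) Q = 0.114  (c) BW = 7.958e+04 Hz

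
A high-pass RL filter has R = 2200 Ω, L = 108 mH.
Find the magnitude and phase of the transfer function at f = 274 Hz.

Step 1 — Angular frequency: ω = 2π·274 = 1722 rad/s.
Step 2 — Transfer function: H(jω) = jωL/(R + jωL).
Step 3 — Numerator jωL = j·185.9; denominator R + jωL = 2200 + j185.9.
Step 4 — H = 0.007092 + j0.08392.
Step 5 — Magnitude: |H| = 0.08421 (-21.5 dB); phase: φ = 85.2°.

|H| = 0.08421 (-21.5 dB), φ = 85.2°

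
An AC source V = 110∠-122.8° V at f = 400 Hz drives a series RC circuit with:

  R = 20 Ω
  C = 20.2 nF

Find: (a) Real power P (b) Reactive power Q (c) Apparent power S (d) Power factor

Step 1 — Angular frequency: ω = 2π·f = 2π·400 = 2513 rad/s.
Step 2 — Component impedances:
  R: Z = R = 20 Ω
  C: Z = 1/(jωC) = -j/(ω·C) = 0 - j1.97e+04 Ω
Step 3 — Series combination: Z_total = R + C = 20 - j1.97e+04 Ω = 1.97e+04∠-89.9° Ω.
Step 4 — Source phasor: V = 110∠-122.8° V = -59.59 - j92.46 V.
Step 5 — Current: I = V / Z = 0.004691 - j0.00303 A = 0.005584∠-32.9° A.
Step 6 — Complex power: S = V·I* = 0.0006237 - j0.6143 VA.
Step 7 — Real power: P = Re(S) = 0.0006237 W.
Step 8 — Reactive power: Q = Im(S) = -0.6143 VAR.
Step 9 — Apparent power: |S| = 0.6143 VA.
Step 10 — Power factor: PF = P/|S| = 0.001015 (leading).

(a) P = 0.0006237 W  (b) Q = -0.6143 VAR  (c) S = 0.6143 VA  (d) PF = 0.001015 (leading)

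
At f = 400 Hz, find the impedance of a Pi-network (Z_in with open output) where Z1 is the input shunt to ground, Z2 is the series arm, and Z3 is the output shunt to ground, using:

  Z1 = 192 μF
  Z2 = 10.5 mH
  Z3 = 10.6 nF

Step 1 — Angular frequency: ω = 2π·f = 2π·400 = 2513 rad/s.
Step 2 — Component impedances:
  Z1: Z = 1/(jωC) = -j/(ω·C) = 0 - j2.072 Ω
  Z2: Z = jωL = j·2513·0.0105 = 0 + j26.39 Ω
  Z3: Z = 1/(jωC) = -j/(ω·C) = 0 - j3.754e+04 Ω
Step 3 — With open output, the series arm Z2 and the output shunt Z3 appear in series to ground: Z2 + Z3 = 0 - j3.751e+04 Ω.
Step 4 — Parallel with input shunt Z1: Z_in = Z1 || (Z2 + Z3) = 0 - j2.072 Ω = 2.072∠-90.0° Ω.

Z = 0 - j2.072 Ω = 2.072∠-90.0° Ω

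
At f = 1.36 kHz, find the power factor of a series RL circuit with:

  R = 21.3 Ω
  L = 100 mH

Step 1 — Angular frequency: ω = 2π·f = 2π·1360 = 8545 rad/s.
Step 2 — Component impedances:
  R: Z = R = 21.3 Ω
  L: Z = jωL = j·8545·0.1 = 0 + j854.5 Ω
Step 3 — Series combination: Z_total = R + L = 21.3 + j854.5 Ω = 854.8∠88.6° Ω.
Step 4 — Power factor: PF = cos(φ) = Re(Z)/|Z| = 21.3/854.8 = 0.02492.
Step 5 — Type: Im(Z) = 854.5 ⇒ lagging (phase φ = 88.6°).

PF = 0.02492 (lagging, φ = 88.6°)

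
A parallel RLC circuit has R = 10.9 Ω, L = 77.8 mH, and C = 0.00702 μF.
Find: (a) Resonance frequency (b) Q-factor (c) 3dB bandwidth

Step 1 — Resonance: ω₀ = 1/√(LC) = 1/√(0.0778·7.02e-09) = 4.279e+04 rad/s.
Step 2 — f₀ = ω₀/(2π) = 6810 Hz.
Step 3 — Parallel Q: Q = R/(ω₀L) = 10.9/(4.279e+04·0.0778) = 0.003274.
Step 4 — Bandwidth: Δω = ω₀/Q = 1.307e+07 rad/s; BW = Δω/(2π) = 2.08e+06 Hz.

(a) f₀ = 6810 Hz  (b) Q = 0.003274  (c) BW = 2.08e+06 Hz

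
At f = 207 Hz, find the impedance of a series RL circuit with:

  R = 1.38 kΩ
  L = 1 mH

Step 1 — Angular frequency: ω = 2π·f = 2π·207 = 1301 rad/s.
Step 2 — Component impedances:
  R: Z = R = 1380 Ω
  L: Z = jωL = j·1301·0.001 = 0 + j1.301 Ω
Step 3 — Series combination: Z_total = R + L = 1380 + j1.301 Ω = 1380∠0.1° Ω.

Z = 1380 + j1.301 Ω = 1380∠0.1° Ω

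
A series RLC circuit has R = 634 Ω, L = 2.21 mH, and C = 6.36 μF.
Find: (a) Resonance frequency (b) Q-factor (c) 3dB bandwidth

Step 1 — Resonance: ω₀ = 1/√(LC) = 1/√(0.00221·6.36e-06) = 8435 rad/s.
Step 2 — f₀ = ω₀/(2π) = 1342 Hz.
Step 3 — Series Q: Q = ω₀L/R = 8435·0.00221/634 = 0.0294.
Step 4 — Bandwidth: Δω = ω₀/Q = 2.869e+05 rad/s; BW = Δω/(2π) = 4.566e+04 Hz.

(a) f₀ = 1342 Hz  (b) Q = 0.0294  (c) BW = 4.566e+04 Hz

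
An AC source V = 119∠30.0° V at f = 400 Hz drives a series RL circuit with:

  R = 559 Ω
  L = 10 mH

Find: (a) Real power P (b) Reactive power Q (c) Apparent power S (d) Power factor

Step 1 — Angular frequency: ω = 2π·f = 2π·400 = 2513 rad/s.
Step 2 — Component impedances:
  R: Z = R = 559 Ω
  L: Z = jωL = j·2513·0.01 = 0 + j25.13 Ω
Step 3 — Series combination: Z_total = R + L = 559 + j25.13 Ω = 559.6∠2.6° Ω.
Step 4 — Source phasor: V = 119∠30.0° V = 103.1 + j59.5 V.
Step 5 — Current: I = V / Z = 0.1888 + j0.09795 A = 0.2127∠27.4° A.
Step 6 — Complex power: S = V·I* = 25.28 + j1.137 VA.
Step 7 — Real power: P = Re(S) = 25.28 W.
Step 8 — Reactive power: Q = Im(S) = 1.137 VAR.
Step 9 — Apparent power: |S| = 25.31 VA.
Step 10 — Power factor: PF = P/|S| = 0.999 (lagging).

(a) P = 25.28 W  (b) Q = 1.137 VAR  (c) S = 25.31 VA  (d) PF = 0.999 (lagging)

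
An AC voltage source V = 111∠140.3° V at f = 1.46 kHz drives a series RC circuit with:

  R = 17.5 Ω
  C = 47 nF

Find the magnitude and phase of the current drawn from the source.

Step 1 — Angular frequency: ω = 2π·f = 2π·1460 = 9173 rad/s.
Step 2 — Component impedances:
  R: Z = R = 17.5 Ω
  C: Z = 1/(jωC) = -j/(ω·C) = 0 - j2319 Ω
Step 3 — Series combination: Z_total = R + C = 17.5 - j2319 Ω = 2319∠-89.6° Ω.
Step 4 — Source phasor: V = 111∠140.3° V = -85.4 + j70.9 V.
Step 5 — Ohm's law: I = V / Z_total = (-85.4 + j70.9) / (17.5 - j2319) = -0.03085 - j0.03659 A.
Step 6 — Convert to polar: |I| = 0.04786 A, ∠I = -130.1°.

I = 0.04786∠-130.1° A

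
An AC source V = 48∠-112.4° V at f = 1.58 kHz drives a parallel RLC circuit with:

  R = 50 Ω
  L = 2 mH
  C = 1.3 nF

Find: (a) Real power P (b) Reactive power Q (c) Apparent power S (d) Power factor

Step 1 — Angular frequency: ω = 2π·f = 2π·1580 = 9927 rad/s.
Step 2 — Component impedances:
  R: Z = R = 50 Ω
  L: Z = jωL = j·9927·0.002 = 0 + j19.85 Ω
  C: Z = 1/(jωC) = -j/(ω·C) = 0 - j7.749e+04 Ω
Step 3 — Parallel combination: 1/Z_total = 1/R + 1/L + 1/C; Z_total = 6.813 + j17.15 Ω = 18.46∠68.3° Ω.
Step 4 — Source phasor: V = 48∠-112.4° V = -18.29 - j44.38 V.
Step 5 — Current: I = V / Z = -2.6 + j0.03345 A = 2.601∠179.3° A.
Step 6 — Complex power: S = V·I* = 46.08 + j116 VA.
Step 7 — Real power: P = Re(S) = 46.08 W.
Step 8 — Reactive power: Q = Im(S) = 116 VAR.
Step 9 — Apparent power: |S| = 124.8 VA.
Step 10 — Power factor: PF = P/|S| = 0.3691 (lagging).

(a) P = 46.08 W  (b) Q = 116 VAR  (c) S = 124.8 VA  (d) PF = 0.3691 (lagging)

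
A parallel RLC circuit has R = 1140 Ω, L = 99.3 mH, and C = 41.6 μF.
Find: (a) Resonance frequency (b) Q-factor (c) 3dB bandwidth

Step 1 — Resonance: ω₀ = 1/√(LC) = 1/√(0.0993·4.16e-05) = 492 rad/s.
Step 2 — f₀ = ω₀/(2π) = 78.31 Hz.
Step 3 — Parallel Q: Q = R/(ω₀L) = 1140/(492·0.0993) = 23.33.
Step 4 — Bandwidth: Δω = ω₀/Q = 21.09 rad/s; BW = Δω/(2π) = 3.356 Hz.

(a) f₀ = 78.31 Hz  (b) Q = 23.33  (c) BW = 3.356 Hz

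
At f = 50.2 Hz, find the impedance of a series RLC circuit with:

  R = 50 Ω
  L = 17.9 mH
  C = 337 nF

Step 1 — Angular frequency: ω = 2π·f = 2π·50.2 = 315.4 rad/s.
Step 2 — Component impedances:
  R: Z = R = 50 Ω
  L: Z = jωL = j·315.4·0.0179 = 0 + j5.646 Ω
  C: Z = 1/(jωC) = -j/(ω·C) = 0 - j9408 Ω
Step 3 — Series combination: Z_total = R + L + C = 50 - j9402 Ω = 9402∠-89.7° Ω.

Z = 50 - j9402 Ω = 9402∠-89.7° Ω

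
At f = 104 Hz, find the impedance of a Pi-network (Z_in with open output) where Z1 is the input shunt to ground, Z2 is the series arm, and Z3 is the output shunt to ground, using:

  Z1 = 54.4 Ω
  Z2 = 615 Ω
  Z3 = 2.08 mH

Step 1 — Angular frequency: ω = 2π·f = 2π·104 = 653.5 rad/s.
Step 2 — Component impedances:
  Z1: Z = R = 54.4 Ω
  Z2: Z = R = 615 Ω
  Z3: Z = jωL = j·653.5·0.00208 = 0 + j1.359 Ω
Step 3 — With open output, the series arm Z2 and the output shunt Z3 appear in series to ground: Z2 + Z3 = 615 + j1.359 Ω.
Step 4 — Parallel with input shunt Z1: Z_in = Z1 || (Z2 + Z3) = 49.98 + j0.008976 Ω = 49.98∠0.0° Ω.

Z = 49.98 + j0.008976 Ω = 49.98∠0.0° Ω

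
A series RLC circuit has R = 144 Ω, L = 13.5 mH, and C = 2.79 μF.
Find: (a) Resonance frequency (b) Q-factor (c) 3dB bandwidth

Step 1 — Resonance: ω₀ = 1/√(LC) = 1/√(0.0135·2.79e-06) = 5153 rad/s.
Step 2 — f₀ = ω₀/(2π) = 820.1 Hz.
Step 3 — Series Q: Q = ω₀L/R = 5153·0.0135/144 = 0.4831.
Step 4 — Bandwidth: Δω = ω₀/Q = 1.067e+04 rad/s; BW = Δω/(2π) = 1698 Hz.

(a) f₀ = 820.1 Hz  (b) Q = 0.4831  (c) BW = 1698 Hz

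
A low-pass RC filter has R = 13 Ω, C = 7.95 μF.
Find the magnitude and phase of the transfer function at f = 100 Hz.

Step 1 — Angular frequency: ω = 2π·100 = 628.3 rad/s.
Step 2 — Transfer function: H(jω) = 1/(1 + jωRC).
Step 3 — Denominator: 1 + jωRC = 1 + j·628.3·13·7.95e-06 = 1 + j0.06494.
Step 4 — H = 0.9958 - j0.06466.
Step 5 — Magnitude: |H| = 0.9979 (-0.0 dB); phase: φ = -3.7°.

|H| = 0.9979 (-0.0 dB), φ = -3.7°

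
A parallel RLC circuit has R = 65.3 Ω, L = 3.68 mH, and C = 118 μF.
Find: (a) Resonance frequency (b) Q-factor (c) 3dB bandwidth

Step 1 — Resonance: ω₀ = 1/√(LC) = 1/√(0.00368·0.000118) = 1518 rad/s.
Step 2 — f₀ = ω₀/(2π) = 241.5 Hz.
Step 3 — Parallel Q: Q = R/(ω₀L) = 65.3/(1518·0.00368) = 11.69.
Step 4 — Bandwidth: Δω = ω₀/Q = 129.8 rad/s; BW = Δω/(2π) = 20.65 Hz.

(a) f₀ = 241.5 Hz  (b) Q = 11.69  (c) BW = 20.65 Hz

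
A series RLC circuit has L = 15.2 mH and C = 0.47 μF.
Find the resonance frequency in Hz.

Step 1 — Resonance condition Im(Z)=0 gives ω₀ = 1/√(LC).
Step 2 — ω₀ = 1/√(0.0152·4.7e-07) = 1.183e+04 rad/s.
Step 3 — f₀ = ω₀/(2π) = 1883 Hz.

f₀ = 1883 Hz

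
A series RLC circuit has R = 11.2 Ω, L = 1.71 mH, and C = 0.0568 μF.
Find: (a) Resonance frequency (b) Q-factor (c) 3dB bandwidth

Step 1 — Resonance condition Im(Z)=0 gives ω₀ = 1/√(LC).
Step 2 — ω₀ = 1/√(0.00171·5.68e-08) = 1.015e+05 rad/s.
Step 3 — f₀ = ω₀/(2π) = 1.615e+04 Hz.
Step 4 — Series Q: Q = ω₀L/R = 1.015e+05·0.00171/11.2 = 15.49.
Step 5 — 3dB bandwidth: Δω = ω₀/Q = 6550 rad/s; BW = Δω/(2π) = 1042 Hz.

(a) f₀ = 1.615e+04 Hz  (b) Q = 15.49  (c) BW = 1042 Hz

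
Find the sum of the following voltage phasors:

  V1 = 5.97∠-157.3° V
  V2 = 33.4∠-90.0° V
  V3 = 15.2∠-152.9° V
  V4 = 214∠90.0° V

Step 1 — Convert each phasor to rectangular form:
  V1 = 5.97·(cos(-157.3°) + j·sin(-157.3°)) = -5.508 - j2.304 V
  V2 = 33.4·(cos(-90.0°) + j·sin(-90.0°)) = 0 - j33.4 V
  V3 = 15.2·(cos(-152.9°) + j·sin(-152.9°)) = -13.53 - j6.924 V
  V4 = 214·(cos(90.0°) + j·sin(90.0°)) = 0 + j214 V
Step 2 — Sum components: V_total = -19.04 + j171.4 V.
Step 3 — Convert to polar: |V_total| = 172.4 V, ∠V_total = 96.3°.

V_total = 172.4∠96.3° V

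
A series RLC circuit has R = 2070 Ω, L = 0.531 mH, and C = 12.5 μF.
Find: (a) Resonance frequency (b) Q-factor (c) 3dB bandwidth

Step 1 — Resonance: ω₀ = 1/√(LC) = 1/√(0.000531·1.25e-05) = 1.227e+04 rad/s.
Step 2 — f₀ = ω₀/(2π) = 1954 Hz.
Step 3 — Series Q: Q = ω₀L/R = 1.227e+04·0.000531/2070 = 0.003149.
Step 4 — Bandwidth: Δω = ω₀/Q = 3.898e+06 rad/s; BW = Δω/(2π) = 6.204e+05 Hz.

(a) f₀ = 1954 Hz  (b) Q = 0.003149  (c) BW = 6.204e+05 Hz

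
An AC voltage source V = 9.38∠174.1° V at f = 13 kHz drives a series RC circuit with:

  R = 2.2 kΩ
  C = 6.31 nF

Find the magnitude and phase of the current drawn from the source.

Step 1 — Angular frequency: ω = 2π·f = 2π·1.3e+04 = 8.168e+04 rad/s.
Step 2 — Component impedances:
  R: Z = R = 2200 Ω
  C: Z = 1/(jωC) = -j/(ω·C) = 0 - j1940 Ω
Step 3 — Series combination: Z_total = R + C = 2200 - j1940 Ω = 2933∠-41.4° Ω.
Step 4 — Source phasor: V = 9.38∠174.1° V = -9.33 + j0.9642 V.
Step 5 — Ohm's law: I = V / Z_total = (-9.33 + j0.9642) / (2200 - j1940) = -0.002603 - j0.001857 A.
Step 6 — Convert to polar: |I| = 0.003198 A, ∠I = -144.5°.

I = 0.003198∠-144.5° A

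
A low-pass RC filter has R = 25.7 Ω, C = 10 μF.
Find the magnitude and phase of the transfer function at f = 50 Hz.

Step 1 — Angular frequency: ω = 2π·50 = 314.2 rad/s.
Step 2 — Transfer function: H(jω) = 1/(1 + jωRC).
Step 3 — Denominator: 1 + jωRC = 1 + j·314.2·25.7·1e-05 = 1 + j0.08074.
Step 4 — H = 0.9935 - j0.08022.
Step 5 — Magnitude: |H| = 0.9968 (-0.0 dB); phase: φ = -4.6°.

|H| = 0.9968 (-0.0 dB), φ = -4.6°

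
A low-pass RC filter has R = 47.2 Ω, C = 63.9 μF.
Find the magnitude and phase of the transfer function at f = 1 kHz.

Step 1 — Angular frequency: ω = 2π·1000 = 6283 rad/s.
Step 2 — Transfer function: H(jω) = 1/(1 + jωRC).
Step 3 — Denominator: 1 + jωRC = 1 + j·6283·47.2·6.39e-05 = 1 + j18.95.
Step 4 — H = 0.002777 - j0.05262.
Step 5 — Magnitude: |H| = 0.0527 (-25.6 dB); phase: φ = -87.0°.

|H| = 0.0527 (-25.6 dB), φ = -87.0°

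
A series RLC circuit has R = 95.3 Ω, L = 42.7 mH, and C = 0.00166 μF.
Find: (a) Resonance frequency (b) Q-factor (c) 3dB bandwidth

Step 1 — Resonance: ω₀ = 1/√(LC) = 1/√(0.0427·1.66e-09) = 1.188e+05 rad/s.
Step 2 — f₀ = ω₀/(2π) = 1.89e+04 Hz.
Step 3 — Series Q: Q = ω₀L/R = 1.188e+05·0.0427/95.3 = 53.22.
Step 4 — Bandwidth: Δω = ω₀/Q = 2232 rad/s; BW = Δω/(2π) = 355.2 Hz.

(a) f₀ = 1.89e+04 Hz  (b) Q = 53.22  (c) BW = 355.2 Hz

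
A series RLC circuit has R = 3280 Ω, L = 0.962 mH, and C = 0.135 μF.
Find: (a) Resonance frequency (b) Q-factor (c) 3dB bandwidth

Step 1 — Resonance: ω₀ = 1/√(LC) = 1/√(0.000962·1.35e-07) = 8.775e+04 rad/s.
Step 2 — f₀ = ω₀/(2π) = 1.397e+04 Hz.
Step 3 — Series Q: Q = ω₀L/R = 8.775e+04·0.000962/3280 = 0.02574.
Step 4 — Bandwidth: Δω = ω₀/Q = 3.41e+06 rad/s; BW = Δω/(2π) = 5.426e+05 Hz.

(a) f₀ = 1.397e+04 Hz  (b) Q = 0.02574  (c) BW = 5.426e+05 Hz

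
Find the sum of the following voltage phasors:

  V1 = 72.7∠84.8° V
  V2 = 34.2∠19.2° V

Step 1 — Convert each phasor to rectangular form:
  V1 = 72.7·(cos(84.8°) + j·sin(84.8°)) = 6.589 + j72.4 V
  V2 = 34.2·(cos(19.2°) + j·sin(19.2°)) = 32.3 + j11.25 V
Step 2 — Sum components: V_total = 38.89 + j83.65 V.
Step 3 — Convert to polar: |V_total| = 92.25 V, ∠V_total = 65.1°.

V_total = 92.25∠65.1° V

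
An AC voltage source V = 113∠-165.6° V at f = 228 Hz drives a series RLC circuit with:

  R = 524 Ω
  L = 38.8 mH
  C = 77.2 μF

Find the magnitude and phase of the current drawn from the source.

Step 1 — Angular frequency: ω = 2π·f = 2π·228 = 1433 rad/s.
Step 2 — Component impedances:
  R: Z = R = 524 Ω
  L: Z = jωL = j·1433·0.0388 = 0 + j55.58 Ω
  C: Z = 1/(jωC) = -j/(ω·C) = 0 - j9.042 Ω
Step 3 — Series combination: Z_total = R + L + C = 524 + j46.54 Ω = 526.1∠5.1° Ω.
Step 4 — Source phasor: V = 113∠-165.6° V = -109.4 - j28.1 V.
Step 5 — Ohm's law: I = V / Z_total = (-109.4 - j28.1) / (524 + j46.54) = -0.212 - j0.0348 A.
Step 6 — Convert to polar: |I| = 0.2148 A, ∠I = -170.7°.

I = 0.2148∠-170.7° A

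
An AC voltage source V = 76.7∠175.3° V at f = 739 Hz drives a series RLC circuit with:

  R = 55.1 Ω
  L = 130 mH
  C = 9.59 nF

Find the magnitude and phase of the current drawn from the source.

Step 1 — Angular frequency: ω = 2π·f = 2π·739 = 4643 rad/s.
Step 2 — Component impedances:
  R: Z = R = 55.1 Ω
  L: Z = jωL = j·4643·0.13 = 0 + j603.6 Ω
  C: Z = 1/(jωC) = -j/(ω·C) = 0 - j2.246e+04 Ω
Step 3 — Series combination: Z_total = R + L + C = 55.1 - j2.185e+04 Ω = 2.185e+04∠-89.9° Ω.
Step 4 — Source phasor: V = 76.7∠175.3° V = -76.44 + j6.285 V.
Step 5 — Ohm's law: I = V / Z_total = (-76.44 + j6.285) / (55.1 - j2.185e+04) = -0.0002964 - j0.003497 A.
Step 6 — Convert to polar: |I| = 0.00351 A, ∠I = -94.8°.

I = 0.00351∠-94.8° A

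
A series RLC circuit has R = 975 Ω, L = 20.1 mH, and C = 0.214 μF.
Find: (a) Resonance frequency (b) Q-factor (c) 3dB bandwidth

Step 1 — Resonance: ω₀ = 1/√(LC) = 1/√(0.0201·2.14e-07) = 1.525e+04 rad/s.
Step 2 — f₀ = ω₀/(2π) = 2427 Hz.
Step 3 — Series Q: Q = ω₀L/R = 1.525e+04·0.0201/975 = 0.3143.
Step 4 — Bandwidth: Δω = ω₀/Q = 4.851e+04 rad/s; BW = Δω/(2π) = 7720 Hz.

(a) f₀ = 2427 Hz  (b) Q = 0.3143  (c) BW = 7720 Hz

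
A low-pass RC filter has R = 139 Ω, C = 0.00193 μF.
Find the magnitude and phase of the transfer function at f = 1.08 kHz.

Step 1 — Angular frequency: ω = 2π·1080 = 6786 rad/s.
Step 2 — Transfer function: H(jω) = 1/(1 + jωRC).
Step 3 — Denominator: 1 + jωRC = 1 + j·6786·139·1.93e-09 = 1 + j0.00182.
Step 4 — H = 1 - j0.00182.
Step 5 — Magnitude: |H| = 1 (-0.0 dB); phase: φ = -0.1°.

|H| = 1 (-0.0 dB), φ = -0.1°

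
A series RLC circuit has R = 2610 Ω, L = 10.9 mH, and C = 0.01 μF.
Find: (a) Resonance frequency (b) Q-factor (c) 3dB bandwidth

Step 1 — Resonance condition Im(Z)=0 gives ω₀ = 1/√(LC).
Step 2 — ω₀ = 1/√(0.0109·1e-08) = 9.578e+04 rad/s.
Step 3 — f₀ = ω₀/(2π) = 1.524e+04 Hz.
Step 4 — Series Q: Q = ω₀L/R = 9.578e+04·0.0109/2610 = 0.4.
Step 5 — 3dB bandwidth: Δω = ω₀/Q = 2.394e+05 rad/s; BW = Δω/(2π) = 3.811e+04 Hz.

(a) f₀ = 1.524e+04 Hz  (b) Q = 0.4  (c) BW = 3.811e+04 Hz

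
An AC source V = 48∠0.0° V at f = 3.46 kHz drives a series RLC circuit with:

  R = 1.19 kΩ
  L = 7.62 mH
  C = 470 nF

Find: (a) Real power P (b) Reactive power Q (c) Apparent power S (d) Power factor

Step 1 — Angular frequency: ω = 2π·f = 2π·3460 = 2.174e+04 rad/s.
Step 2 — Component impedances:
  R: Z = R = 1190 Ω
  L: Z = jωL = j·2.174e+04·0.00762 = 0 + j165.7 Ω
  C: Z = 1/(jωC) = -j/(ω·C) = 0 - j97.87 Ω
Step 3 — Series combination: Z_total = R + L + C = 1190 + j67.79 Ω = 1192∠3.3° Ω.
Step 4 — Source phasor: V = 48∠0.0° V = 48 V.
Step 5 — Current: I = V / Z = 0.04021 - j0.00229 A = 0.04027∠-3.3° A.
Step 6 — Complex power: S = V·I* = 1.93 + j0.1099 VA.
Step 7 — Real power: P = Re(S) = 1.93 W.
Step 8 — Reactive power: Q = Im(S) = 0.1099 VAR.
Step 9 — Apparent power: |S| = 1.933 VA.
Step 10 — Power factor: PF = P/|S| = 0.9984 (lagging).

(a) P = 1.93 W  (b) Q = 0.1099 VAR  (c) S = 1.933 VA  (d) PF = 0.9984 (lagging)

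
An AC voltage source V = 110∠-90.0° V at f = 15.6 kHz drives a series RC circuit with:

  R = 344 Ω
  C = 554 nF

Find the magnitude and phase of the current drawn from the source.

Step 1 — Angular frequency: ω = 2π·f = 2π·1.56e+04 = 9.802e+04 rad/s.
Step 2 — Component impedances:
  R: Z = R = 344 Ω
  C: Z = 1/(jωC) = -j/(ω·C) = 0 - j18.42 Ω
Step 3 — Series combination: Z_total = R + C = 344 - j18.42 Ω = 344.5∠-3.1° Ω.
Step 4 — Source phasor: V = 110∠-90.0° V = 0 - j110 V.
Step 5 — Ohm's law: I = V / Z_total = (0 - j110) / (344 - j18.42) = 0.01707 - j0.3189 A.
Step 6 — Convert to polar: |I| = 0.3193 A, ∠I = -86.9°.

I = 0.3193∠-86.9° A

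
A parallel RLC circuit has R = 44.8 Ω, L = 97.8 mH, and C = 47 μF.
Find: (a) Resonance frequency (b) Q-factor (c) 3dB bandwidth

Step 1 — Resonance: ω₀ = 1/√(LC) = 1/√(0.0978·4.7e-05) = 466.4 rad/s.
Step 2 — f₀ = ω₀/(2π) = 74.23 Hz.
Step 3 — Parallel Q: Q = R/(ω₀L) = 44.8/(466.4·0.0978) = 0.9821.
Step 4 — Bandwidth: Δω = ω₀/Q = 474.9 rad/s; BW = Δω/(2π) = 75.59 Hz.

(a) f₀ = 74.23 Hz  (b) Q = 0.9821  (c) BW = 75.59 Hz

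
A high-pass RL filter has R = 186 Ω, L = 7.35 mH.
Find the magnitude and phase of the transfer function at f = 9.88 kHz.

Step 1 — Angular frequency: ω = 2π·9880 = 6.208e+04 rad/s.
Step 2 — Transfer function: H(jω) = jωL/(R + jωL).
Step 3 — Numerator jωL = j·456.3; denominator R + jωL = 186 + j456.3.
Step 4 — H = 0.8575 + j0.3496.
Step 5 — Magnitude: |H| = 0.926 (-0.7 dB); phase: φ = 22.2°.

|H| = 0.926 (-0.7 dB), φ = 22.2°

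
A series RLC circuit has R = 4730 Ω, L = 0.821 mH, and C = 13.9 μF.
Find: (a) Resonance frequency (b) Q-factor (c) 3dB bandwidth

Step 1 — Resonance: ω₀ = 1/√(LC) = 1/√(0.000821·1.39e-05) = 9361 rad/s.
Step 2 — f₀ = ω₀/(2π) = 1490 Hz.
Step 3 — Series Q: Q = ω₀L/R = 9361·0.000821/4730 = 0.001625.
Step 4 — Bandwidth: Δω = ω₀/Q = 5.761e+06 rad/s; BW = Δω/(2π) = 9.169e+05 Hz.

(a) f₀ = 1490 Hz  (b) Q = 0.001625  (c) BW = 9.169e+05 Hz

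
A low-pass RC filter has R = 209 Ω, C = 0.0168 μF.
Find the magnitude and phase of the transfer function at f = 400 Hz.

Step 1 — Angular frequency: ω = 2π·400 = 2513 rad/s.
Step 2 — Transfer function: H(jω) = 1/(1 + jωRC).
Step 3 — Denominator: 1 + jωRC = 1 + j·2513·209·1.68e-08 = 1 + j0.008825.
Step 4 — H = 0.9999 - j0.008824.
Step 5 — Magnitude: |H| = 1 (-0.0 dB); phase: φ = -0.5°.

|H| = 1 (-0.0 dB), φ = -0.5°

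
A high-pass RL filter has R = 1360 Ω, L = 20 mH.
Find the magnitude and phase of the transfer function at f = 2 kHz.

Step 1 — Angular frequency: ω = 2π·2000 = 1.257e+04 rad/s.
Step 2 — Transfer function: H(jω) = jωL/(R + jωL).
Step 3 — Numerator jωL = j·251.3; denominator R + jωL = 1360 + j251.3.
Step 4 — H = 0.03302 + j0.1787.
Step 5 — Magnitude: |H| = 0.1817 (-14.8 dB); phase: φ = 79.5°.

|H| = 0.1817 (-14.8 dB), φ = 79.5°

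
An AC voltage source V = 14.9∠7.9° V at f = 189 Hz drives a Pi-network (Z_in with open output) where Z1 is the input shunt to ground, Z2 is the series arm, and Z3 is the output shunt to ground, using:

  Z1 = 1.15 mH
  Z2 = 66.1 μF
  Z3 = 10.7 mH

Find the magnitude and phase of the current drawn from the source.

Step 1 — Angular frequency: ω = 2π·f = 2π·189 = 1188 rad/s.
Step 2 — Component impedances:
  Z1: Z = jωL = j·1188·0.00115 = 0 + j1.366 Ω
  Z2: Z = 1/(jωC) = -j/(ω·C) = 0 - j12.74 Ω
  Z3: Z = jωL = j·1188·0.0107 = 0 + j12.71 Ω
Step 3 — With open output, the series arm Z2 and the output shunt Z3 appear in series to ground: Z2 + Z3 = 0 - j0.03315 Ω.
Step 4 — Parallel with input shunt Z1: Z_in = Z1 || (Z2 + Z3) = 0 - j0.03397 Ω = 0.03397∠-90.0° Ω.
Step 5 — Source phasor: V = 14.9∠7.9° V = 14.76 + j2.048 V.
Step 6 — Ohm's law: I = V / Z_total = (14.76 + j2.048) / (0 - j0.03397) = -60.29 + j434.5 A.
Step 7 — Convert to polar: |I| = 438.6 A, ∠I = 97.9°.

I = 438.6∠97.9° A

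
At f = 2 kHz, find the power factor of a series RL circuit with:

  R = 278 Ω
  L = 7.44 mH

Step 1 — Angular frequency: ω = 2π·f = 2π·2000 = 1.257e+04 rad/s.
Step 2 — Component impedances:
  R: Z = R = 278 Ω
  L: Z = jωL = j·1.257e+04·0.00744 = 0 + j93.49 Ω
Step 3 — Series combination: Z_total = R + L = 278 + j93.49 Ω = 293.3∠18.6° Ω.
Step 4 — Power factor: PF = cos(φ) = Re(Z)/|Z| = 278/293.3 = 0.9478.
Step 5 — Type: Im(Z) = 93.49 ⇒ lagging (phase φ = 18.6°).

PF = 0.9478 (lagging, φ = 18.6°)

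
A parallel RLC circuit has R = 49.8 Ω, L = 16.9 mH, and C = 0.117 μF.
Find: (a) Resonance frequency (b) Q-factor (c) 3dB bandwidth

Step 1 — Resonance: ω₀ = 1/√(LC) = 1/√(0.0169·1.17e-07) = 2.249e+04 rad/s.
Step 2 — f₀ = ω₀/(2π) = 3579 Hz.
Step 3 — Parallel Q: Q = R/(ω₀L) = 49.8/(2.249e+04·0.0169) = 0.131.
Step 4 — Bandwidth: Δω = ω₀/Q = 1.716e+05 rad/s; BW = Δω/(2π) = 2.732e+04 Hz.

(a) f₀ = 3579 Hz  (b) Q = 0.131  (c) BW = 2.732e+04 Hz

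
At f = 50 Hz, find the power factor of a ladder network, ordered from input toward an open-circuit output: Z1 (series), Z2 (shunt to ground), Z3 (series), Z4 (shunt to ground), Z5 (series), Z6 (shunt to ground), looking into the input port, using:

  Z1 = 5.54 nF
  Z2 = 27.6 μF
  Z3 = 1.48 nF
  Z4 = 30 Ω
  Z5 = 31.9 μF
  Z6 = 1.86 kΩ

Step 1 — Angular frequency: ω = 2π·f = 2π·50 = 314.2 rad/s.
Step 2 — Component impedances:
  Z1: Z = 1/(jωC) = -j/(ω·C) = 0 - j5.746e+05 Ω
  Z2: Z = 1/(jωC) = -j/(ω·C) = 0 - j115.3 Ω
  Z3: Z = 1/(jωC) = -j/(ω·C) = 0 - j2.151e+06 Ω
  Z4: Z = R = 30 Ω
  Z5: Z = 1/(jωC) = -j/(ω·C) = 0 - j99.78 Ω
  Z6: Z = R = 1860 Ω
Step 3 — Ladder network (open output): work backward from the far end, alternating series and parallel combinations. Z_in = 0 - j5.747e+05 Ω = 5.747e+05∠-90.0° Ω.
Step 4 — Power factor: PF = cos(φ) = Re(Z)/|Z| = 8.489e-08/5.747e+05 = 1.477e-13.
Step 5 — Type: Im(Z) = -5.747e+05 ⇒ leading (phase φ = -90.0°).

PF = 1.477e-13 (leading, φ = -90.0°)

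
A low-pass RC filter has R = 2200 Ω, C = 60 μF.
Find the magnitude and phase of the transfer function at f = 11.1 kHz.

Step 1 — Angular frequency: ω = 2π·1.11e+04 = 6.974e+04 rad/s.
Step 2 — Transfer function: H(jω) = 1/(1 + jωRC).
Step 3 — Denominator: 1 + jωRC = 1 + j·6.974e+04·2200·6e-05 = 1 + j9206.
Step 4 — H = 1.18e-08 - j0.0001086.
Step 5 — Magnitude: |H| = 0.0001086 (-79.3 dB); phase: φ = -90.0°.

|H| = 0.0001086 (-79.3 dB), φ = -90.0°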